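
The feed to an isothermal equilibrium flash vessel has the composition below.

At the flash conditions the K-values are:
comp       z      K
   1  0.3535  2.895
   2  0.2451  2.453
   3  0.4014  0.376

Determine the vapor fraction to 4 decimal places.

Newton–Raphson from ψ = 0.5:
  ψ = 0.5000: g = 0.18618, g' = -0.8385 → ψ = 0.7220
  ψ = 0.7220: g = 0.00078, g' = -0.8673 → ψ = 0.7230
Converged at ψ = 0.7229.

ψ = 0.7229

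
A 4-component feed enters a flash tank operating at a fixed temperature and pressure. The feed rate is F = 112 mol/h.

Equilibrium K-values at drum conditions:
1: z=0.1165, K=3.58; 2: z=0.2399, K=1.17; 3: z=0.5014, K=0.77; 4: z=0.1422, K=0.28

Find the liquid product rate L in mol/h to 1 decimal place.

Iterate (Newton) starting at ψ = 0.5:
  ψ = 0.5000: g = -0.12144, g' = -0.3676 → ψ = 0.1696
  ψ = 0.1696: g = 0.01207, g' = -0.5061 → ψ = 0.1935
  ψ = 0.1935: g = 0.00032, g' = -0.4801 → ψ = 0.1942
Converged at ψ = 0.1942.
Then V = ψ·F = 0.1942·112 = 21.7 mol/h and L = F − V = 90.3 mol/h.

L = 90.3 mol/h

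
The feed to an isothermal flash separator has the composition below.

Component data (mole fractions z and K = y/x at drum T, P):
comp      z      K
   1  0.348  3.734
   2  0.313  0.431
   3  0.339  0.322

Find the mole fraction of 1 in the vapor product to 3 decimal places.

Rachford–Rice: g(ψ) = Σ zᵢ(Kᵢ−1)/(1+ψ(Kᵢ−1)) = 0.
g(0) = ΣzᵢKᵢ − 1 = 0.543 and g(1) = 1 − Σzᵢ/Kᵢ = -0.872, so a root lies in (0, 1).
Iterate (Newton) starting at ψ = 0.5:
  ψ = 0.500: g = -0.1947, g' = -1.019 → ψ = 0.309
  ψ = 0.309: g = 0.0090, g' = -1.163 → ψ = 0.317
Converged at ψ = 0.317.
Compositions from xᵢ = zᵢ/(1+ψ(Kᵢ−1)), yᵢ = Kᵢxᵢ:
  1: x = 0.187, y = 0.696
  2: x = 0.382, y = 0.165
  3: x = 0.432, y = 0.139

y_1 = 0.696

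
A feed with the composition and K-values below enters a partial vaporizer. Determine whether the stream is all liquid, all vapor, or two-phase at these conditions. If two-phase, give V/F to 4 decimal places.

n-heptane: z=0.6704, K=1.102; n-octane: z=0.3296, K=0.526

ΣzᵢKᵢ = 0.9122; Σzᵢ/Kᵢ = 1.2350.
Since ΣzᵢKᵢ < 1 the mixture is below its bubble point — single liquid phase.

all liquid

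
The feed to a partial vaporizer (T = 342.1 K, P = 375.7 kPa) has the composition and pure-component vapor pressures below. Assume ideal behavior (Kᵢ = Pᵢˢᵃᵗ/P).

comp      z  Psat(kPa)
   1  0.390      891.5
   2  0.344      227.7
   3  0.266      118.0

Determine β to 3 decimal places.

Raoult's law: Kᵢ = Pᵢˢᵃᵗ/P = Pᵢˢᵃᵗ/375.7.
  K_1 = 891.5/375.7 = 2.37290, K_2 = 227.7/375.7 = 0.60607, K_3 = 118.0/375.7 = 0.31408
Let β = V/F and solve Σ zᵢ(Kᵢ−1)/(1+β(Kᵢ−1)) = 0.
Feasibility: ΣzᵢKᵢ = 1.217, Σzᵢ/Kᵢ = 1.579 — both > 1, two phases present.
Newton–Raphson from β = 0.35:
  β = 0.350: g = -0.0356, g' = -0.624 → β = 0.293
Converged at β = 0.293.

β = 0.293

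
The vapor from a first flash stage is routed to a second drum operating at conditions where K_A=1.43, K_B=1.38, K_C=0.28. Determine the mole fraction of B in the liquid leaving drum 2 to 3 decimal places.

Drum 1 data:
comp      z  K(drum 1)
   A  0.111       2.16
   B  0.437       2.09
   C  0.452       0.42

x_B (drum 2) = 0.518

Drum 1:
Rachford–Rice: g(ψ₁) = Σ zᵢ(Kᵢ−1)/(1+ψ₁(Kᵢ−1)) = 0.
g(0) = ΣzᵢKᵢ − 1 = 0.343 and g(1) = 1 − Σzᵢ/Kᵢ = -0.337, so a root lies in (0, 1).
Newton iteration, ψ₁⁰ = 0.5:
  ψ₁ = 0.500: g = 0.0206, g' = -0.579 → ψ₁ = 0.536
  ψ₁ = 0.536: g = -0.0001, g' = -0.584 → ψ₁ = 0.535
Converged at ψ₁ = 0.535.
Drum-1 compositions:
  A: x = 0.068, y = 0.148
  B: x = 0.276, y = 0.577
  C: x = 0.656, y = 0.275
Drum-2 feed = drum-1 vapor: z₂ = (0.1479, 0.5768, 0.2753).
Drum 2:
Rachford–Rice: g(ψ₂) = Σ zᵢ(Kᵢ−1)/(1+ψ₂(Kᵢ−1)) = 0.
Feasibility: ΣzᵢKᵢ = 1.085, Σzᵢ/Kᵢ = 1.505 — both > 1, two phases present.
Iterate (Newton) starting at ψ₂ = 0.52:
  ψ₂ = 0.520: g = -0.0819, g' = -0.441 → ψ₂ = 0.334
  ψ₂ = 0.334: g = -0.0110, g' = -0.334 → ψ₂ = 0.301
Converged at ψ₂ = 0.301.
  A: x = 0.131, y = 0.187
  B: x = 0.518, y = 0.714
  C: x = 0.351, y = 0.098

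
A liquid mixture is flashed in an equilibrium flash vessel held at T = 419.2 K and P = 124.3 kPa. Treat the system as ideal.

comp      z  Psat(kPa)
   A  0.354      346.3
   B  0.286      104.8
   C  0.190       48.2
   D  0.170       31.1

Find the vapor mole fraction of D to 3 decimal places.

Raoult's law: Kᵢ = Pᵢˢᵃᵗ/P = Pᵢˢᵃᵗ/124.3.
  K_A = 346.3/124.3 = 2.78600, K_B = 104.8/124.3 = 0.84312, K_C = 48.2/124.3 = 0.38777, K_D = 31.1/124.3 = 0.25020
Material balance + equilibrium reduce to Σ zᵢ(Kᵢ−1)/(1+V/F(Kᵢ−1)) = 0.
Check two-phase: ΣzᵢKᵢ = 1.344 > 1 and Σzᵢ/Kᵢ = 1.636 > 1, so g(0) = 0.344 > 0 and g(1) = -0.636 < 0.
Newton–Raphson from V/F = 0.52:
  V/F = 0.520: g = -0.1006, g' = -0.722 → V/F = 0.381
  V/F = 0.381: g = -0.0014, g' = -0.716 → V/F = 0.379
Converged at V/F = 0.379.
Compositions from xᵢ = zᵢ/(1+V/F(Kᵢ−1)), yᵢ = Kᵢxᵢ:
  A: x = 0.211, y = 0.588
  B: x = 0.304, y = 0.256
  C: x = 0.247, y = 0.096
  D: x = 0.237, y = 0.059

y_D = 0.059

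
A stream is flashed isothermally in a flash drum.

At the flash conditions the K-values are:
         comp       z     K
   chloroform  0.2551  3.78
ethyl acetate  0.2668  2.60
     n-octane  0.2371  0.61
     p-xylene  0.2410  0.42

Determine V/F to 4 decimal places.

Rachford–Rice: g(V/F) = Σ zᵢ(Kᵢ−1)/(1+V/F(Kᵢ−1)) = 0.
Check two-phase: ΣzᵢKᵢ = 1.9038 > 1 and Σzᵢ/Kᵢ = 1.1326 > 1, so g(0) = 0.9038 > 0 and g(1) = -0.1326 < 0.
Newton iteration, V/F⁰ = 0.5:
  V/F = 0.5000: g = 0.22214, g' = -0.7724 → V/F = 0.7876
  V/F = 0.7876: g = 0.02043, g' = -0.6774 → V/F = 0.8177
  V/F = 0.8177: g = -0.00008, g' = -0.6833 → V/F = 0.8176
Converged at V/F = 0.8176.

V/F = 0.8176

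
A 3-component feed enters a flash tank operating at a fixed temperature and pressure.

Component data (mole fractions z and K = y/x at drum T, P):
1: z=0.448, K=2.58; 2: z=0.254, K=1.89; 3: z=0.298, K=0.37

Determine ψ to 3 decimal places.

Rachford–Rice: g(ψ) = Σ zᵢ(Kᵢ−1)/(1+ψ(Kᵢ−1)) = 0.
Check two-phase: ΣzᵢKᵢ = 1.746 > 1 and Σzᵢ/Kᵢ = 1.113 > 1, so g(0) = 0.746 > 0 and g(1) = -0.113 < 0.
Iterate (Newton) starting at ψ = 0.5:
  ψ = 0.500: g = 0.2778, g' = -0.697 → ψ = 0.898
  ψ = 0.898: g = -0.0143, g' = -0.881 → ψ = 0.882
Converged at ψ = 0.882.

ψ = 0.882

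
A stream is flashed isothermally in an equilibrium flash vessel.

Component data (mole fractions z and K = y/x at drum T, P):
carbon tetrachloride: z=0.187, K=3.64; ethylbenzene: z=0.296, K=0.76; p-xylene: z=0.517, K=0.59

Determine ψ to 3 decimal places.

ψ = 0.227

Rachford–Rice: g(ψ) = Σ zᵢ(Kᵢ−1)/(1+ψ(Kᵢ−1)) = 0.
Check two-phase: ΣzᵢKᵢ = 1.211 > 1 and Σzᵢ/Kᵢ = 1.317 > 1, so g(0) = 0.211 > 0 and g(1) = -0.317 < 0.
Iterate (Newton) starting at ψ = 0.56:
  ψ = 0.560: g = -0.1580, g' = -0.381 → ψ = 0.146
  ψ = 0.146: g = 0.0575, g' = -0.797 → ψ = 0.218
  ψ = 0.218: g = 0.0057, g' = -0.649 → ψ = 0.227
Converged at ψ = 0.227.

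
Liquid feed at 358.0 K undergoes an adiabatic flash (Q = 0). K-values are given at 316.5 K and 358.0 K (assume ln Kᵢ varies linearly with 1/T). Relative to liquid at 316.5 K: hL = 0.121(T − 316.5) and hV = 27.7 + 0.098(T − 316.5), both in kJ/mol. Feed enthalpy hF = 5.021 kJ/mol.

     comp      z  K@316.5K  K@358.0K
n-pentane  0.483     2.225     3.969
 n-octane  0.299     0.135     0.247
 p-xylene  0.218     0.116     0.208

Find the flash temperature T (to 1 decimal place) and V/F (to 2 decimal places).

Adiabatic flash: solve Rachford–Rice at each trial T, then check hF = ψ·hV(T) + (1−ψ)·hL(T).
  T = 316.5 K: K = (2.225, 0.135, 0.116), RR gives ψ = 0.131, H_out = 3.634 kJ/mol
  T = 358.0 K: K = (3.969, 0.247, 0.208), RR gives ψ = 0.453, H_out = 17.147 kJ/mol
  T = 337.2 K: K = (3.023, 0.186, 0.158), RR gives ψ = 0.329, H_out = 11.468 kJ/mol
  T = 326.9 K: K = (2.608, 0.159, 0.136), RR gives ψ = 0.246, H_out = 8.025 kJ/mol
  T = 321.7 K: K = (2.412, 0.147, 0.126), RR gives ψ = 0.194, H_out = 5.984 kJ/mol
  T = 319.1 K: K = (2.317, 0.141, 0.121), RR gives ψ = 0.164, H_out = 4.855 kJ/mol
  T = 320.4 K: K = (2.364, 0.144, 0.123), RR gives ψ = 0.180, H_out = 5.430 kJ/mol
Linear interpolation between T = 319.1 (H_out = 4.855) and T = 320.4 (H_out = 5.430) on hF = 5.021 gives T ≈ 319.5 K, at which ψ = 0.17.

T = 319.5 K, V/F = 0.17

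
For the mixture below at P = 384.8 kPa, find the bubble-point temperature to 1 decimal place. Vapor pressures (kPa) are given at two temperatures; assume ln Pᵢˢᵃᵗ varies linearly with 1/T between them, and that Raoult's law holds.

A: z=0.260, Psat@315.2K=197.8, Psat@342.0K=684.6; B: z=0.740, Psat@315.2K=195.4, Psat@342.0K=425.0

Bubble-point temperature: ΣzᵢPᵢˢᵃᵗ(T) = P. Interpolate ln Pᵢˢᵃᵗ = aᵢ + bᵢ/T.
  T = 315.2 K: ΣzᵢPᵢˢᵃᵗ = 196.02 kPa
  T = 342.0 K: ΣzᵢPᵢˢᵃᵗ = 492.50 kPa
  T = 328.6 K: ΣzᵢPᵢˢᵃᵗ = 314.78 kPa
  T = 335.3 K: ΣzᵢPᵢˢᵃᵗ = 394.96 kPa
  T = 332.0 K: ΣzᵢPᵢˢᵃᵗ = 353.48 kPa
  T = 333.6 K: ΣzᵢPᵢˢᵃᵗ = 373.08 kPa
Interpolating between 333.6 K and 335.3 K gives T ≈ 334.5 K.

T = 334.5 K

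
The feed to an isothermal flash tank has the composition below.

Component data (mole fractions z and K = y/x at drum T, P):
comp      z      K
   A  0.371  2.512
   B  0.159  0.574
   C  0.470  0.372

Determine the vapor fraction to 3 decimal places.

Let ψ = V/F and solve Σ zᵢ(Kᵢ−1)/(1+ψ(Kᵢ−1)) = 0.
Feasibility: ΣzᵢKᵢ = 1.198, Σzᵢ/Kᵢ = 1.688 — both > 1, two phases present.
Newton–Raphson from ψ = 0.5:
  ψ = 0.500: g = -0.1969, g' = -0.716 → ψ = 0.225
Converged at ψ = 0.225.

ψ = 0.225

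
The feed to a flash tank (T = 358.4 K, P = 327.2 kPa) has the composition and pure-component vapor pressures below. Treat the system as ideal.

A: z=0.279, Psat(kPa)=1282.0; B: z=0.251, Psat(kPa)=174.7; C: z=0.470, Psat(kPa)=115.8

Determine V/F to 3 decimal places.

V/F = 0.230

Raoult's law: Kᵢ = Pᵢˢᵃᵗ/P = Pᵢˢᵃᵗ/327.2.
  K_A = 1282.0/327.2 = 3.91809, K_B = 174.7/327.2 = 0.53392, K_C = 115.8/327.2 = 0.35391
Newton–Raphson from V/F = 0.61:
  V/F = 0.610: g = -0.3718, g' = -0.948 → V/F = 0.218
  V/F = 0.218: g = 0.0140, g' = -1.221 → V/F = 0.229
  V/F = 0.229: g = 0.0002, g' = -1.191 → V/F = 0.230
Converged at V/F = 0.230.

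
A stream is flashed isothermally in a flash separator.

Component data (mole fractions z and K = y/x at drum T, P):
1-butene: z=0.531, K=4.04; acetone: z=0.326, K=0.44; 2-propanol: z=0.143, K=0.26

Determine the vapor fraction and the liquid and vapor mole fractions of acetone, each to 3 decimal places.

ψ = 0.697, x_acetone = 0.535, y_acetone = 0.235

Rachford–Rice: g(ψ) = Σ zᵢ(Kᵢ−1)/(1+ψ(Kᵢ−1)) = 0.
g(0) = ΣzᵢKᵢ − 1 = 1.326 and g(1) = 1 − Σzᵢ/Kᵢ = -0.422, so a root lies in (0, 1).
Newton–Raphson from ψ = 0.49:
  ψ = 0.490: g = 0.2308, g' = -1.179 → ψ = 0.686
  ψ = 0.686: g = 0.0120, g' = -1.108 → ψ = 0.697
Converged at ψ = 0.697.
Compositions from xᵢ = zᵢ/(1+ψ(Kᵢ−1)), yᵢ = Kᵢxᵢ:
  1-butene: x = 0.170, y = 0.688
  acetone: x = 0.535, y = 0.235
  2-propanol: x = 0.295, y = 0.077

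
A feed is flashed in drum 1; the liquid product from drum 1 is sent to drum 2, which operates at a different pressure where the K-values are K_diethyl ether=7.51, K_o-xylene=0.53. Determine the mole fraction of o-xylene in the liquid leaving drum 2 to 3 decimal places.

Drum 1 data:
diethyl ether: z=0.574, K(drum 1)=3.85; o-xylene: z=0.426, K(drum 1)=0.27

Drum 1:
Let ψ₁ = V/F and solve Σ zᵢ(Kᵢ−1)/(1+ψ₁(Kᵢ−1)) = 0.
Check two-phase: ΣzᵢKᵢ = 2.325 > 1 and Σzᵢ/Kᵢ = 1.727 > 1, so g(0) = 1.325 > 0 and g(1) = -0.727 < 0.
Binary case is linear: z₁(K₁−1)(1+ψ₁(K₂−1)) + z₂(K₂−1)(1+ψ₁(K₁−1)) = 0
⇒ ψ₁ = [z₁(K₁−1)+z₂(K₂−1)] / [−(K₁−1)(K₂−1)] = 1.3249/2.0805 = 0.637
Drum-1 compositions:
  diethyl ether: x = 0.204, y = 0.785
  o-xylene: x = 0.796, y = 0.215
Drum-2 feed = drum-1 liquid: z₂ = (0.2039, 0.7961).
Drum 2:
Material balance + equilibrium reduce to Σ zᵢ(Kᵢ−1)/(1+ψ₂(Kᵢ−1)) = 0.
Check two-phase: ΣzᵢKᵢ = 1.953 > 1 and Σzᵢ/Kᵢ = 1.529 > 1, so g(0) = 0.953 > 0 and g(1) = -0.529 < 0.
Binary case is linear: z₁(K₁−1)(1+ψ₂(K₂−1)) + z₂(K₂−1)(1+ψ₂(K₁−1)) = 0
⇒ ψ₂ = [z₁(K₁−1)+z₂(K₂−1)] / [−(K₁−1)(K₂−1)] = 0.9533/3.0597 = 0.312
  diethyl ether: x = 0.067, y = 0.506
  o-xylene: x = 0.933, y = 0.494

x_o-xylene (drum 2) = 0.933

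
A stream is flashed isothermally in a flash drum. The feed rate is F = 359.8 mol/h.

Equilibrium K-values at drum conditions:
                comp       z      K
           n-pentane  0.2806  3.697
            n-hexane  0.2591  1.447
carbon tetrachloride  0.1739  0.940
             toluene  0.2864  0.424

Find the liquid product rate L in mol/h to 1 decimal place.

L = 66.8 mol/h

Material balance + equilibrium reduce to Σ zᵢ(Kᵢ−1)/(1+V/F(Kᵢ−1)) = 0.
Feasibility: ΣzᵢKᵢ = 1.6972, Σzᵢ/Kᵢ = 1.1154 — both > 1, two phases present.
Iterate (Newton) starting at V/F = 0.5:
  V/F = 0.5000: g = 0.17445, g' = -0.5927 → V/F = 0.7943
  V/F = 0.7943: g = 0.01126, g' = -0.5585 → V/F = 0.8145
  V/F = 0.8145: g = -0.00007, g' = -0.5654 → V/F = 0.8143
Converged at V/F = 0.8143.
Then V = V/F·F = 0.8143·359.8 = 293.0 mol/h and L = F − V = 66.8 mol/h.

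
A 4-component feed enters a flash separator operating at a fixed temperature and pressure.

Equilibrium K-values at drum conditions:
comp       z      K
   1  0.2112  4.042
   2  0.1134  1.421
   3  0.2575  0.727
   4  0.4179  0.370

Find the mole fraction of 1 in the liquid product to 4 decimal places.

x_1 = 0.1154

Rachford–Rice: g(ψ) = Σ zᵢ(Kᵢ−1)/(1+ψ(Kᵢ−1)) = 0.
Feasibility: ΣzᵢKᵢ = 1.3566, Σzᵢ/Kᵢ = 1.6157 — both > 1, two phases present.
Newton–Raphson from ψ = 0.5:
  ψ = 0.5000: g = -0.17147, g' = -0.7005 → ψ = 0.2552
  ψ = 0.2552: g = 0.01552, g' = -0.8935 → ψ = 0.2726
  ψ = 0.2726: g = 0.00026, g' = -0.8645 → ψ = 0.2729
Converged at ψ = 0.2729.
Compositions from xᵢ = zᵢ/(1+ψ(Kᵢ−1)), yᵢ = Kᵢxᵢ:
  1: x = 0.1154, y = 0.4665
  2: x = 0.1017, y = 0.1445
  3: x = 0.2782, y = 0.2023
  4: x = 0.5047, y = 0.1867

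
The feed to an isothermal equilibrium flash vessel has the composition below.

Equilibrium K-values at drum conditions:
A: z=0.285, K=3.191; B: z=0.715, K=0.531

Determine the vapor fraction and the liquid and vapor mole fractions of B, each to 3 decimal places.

ψ = 0.281, x_B = 0.824, y_B = 0.437

Let ψ = V/F and solve Σ zᵢ(Kᵢ−1)/(1+ψ(Kᵢ−1)) = 0.
Feasibility: ΣzᵢKᵢ = 1.289, Σzᵢ/Kᵢ = 1.436 — both > 1, two phases present.
Binary case is linear: z₁(K₁−1)(1+ψ(K₂−1)) + z₂(K₂−1)(1+ψ(K₁−1)) = 0
⇒ ψ = [z₁(K₁−1)+z₂(K₂−1)] / [−(K₁−1)(K₂−1)] = 0.2891/1.0276 = 0.281
Compositions from xᵢ = zᵢ/(1+ψ(Kᵢ−1)), yᵢ = Kᵢxᵢ:
  A: x = 0.176, y = 0.563
  B: x = 0.824, y = 0.437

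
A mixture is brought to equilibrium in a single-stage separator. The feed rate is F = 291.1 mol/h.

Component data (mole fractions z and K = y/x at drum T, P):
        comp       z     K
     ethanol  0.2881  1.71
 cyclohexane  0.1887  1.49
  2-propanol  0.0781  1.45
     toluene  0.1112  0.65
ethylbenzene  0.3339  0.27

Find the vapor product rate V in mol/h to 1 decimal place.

V = 35.9 mol/h

Rachford–Rice: g(ψ) = Σ zᵢ(Kᵢ−1)/(1+ψ(Kᵢ−1)) = 0.
Feasibility: ΣzᵢKᵢ = 1.0495, Σzᵢ/Kᵢ = 1.7567 — both > 1, two phases present.
Newton–Raphson from ψ = 0.66:
  ψ = 0.6600: g = -0.28474, g' = -0.7883 → ψ = 0.2988
  ψ = 0.2988: g = -0.07482, g' = -0.4537 → ψ = 0.1339
  ψ = 0.1339: g = -0.00426, g' = -0.4086 → ψ = 0.1234
Converged at ψ = 0.1234.
Then V = ψ·F = 0.1234·291.1 = 35.9 mol/h and L = F − V = 255.2 mol/h.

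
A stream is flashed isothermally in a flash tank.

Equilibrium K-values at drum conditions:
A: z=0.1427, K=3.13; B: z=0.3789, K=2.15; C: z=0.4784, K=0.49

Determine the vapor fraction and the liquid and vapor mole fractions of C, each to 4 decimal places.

Let ψ = V/F and solve Σ zᵢ(Kᵢ−1)/(1+ψ(Kᵢ−1)) = 0.
Feasibility: ΣzᵢKᵢ = 1.4957, Σzᵢ/Kᵢ = 1.1982 — both > 1, two phases present.
Newton–Raphson from ψ = 0.33:
  ψ = 0.3300: g = 0.20100, g' = -0.6665 → ψ = 0.6316
  ψ = 0.6316: g = 0.02209, g' = -0.5566 → ψ = 0.6713
Converged at ψ = 0.6713.
Compositions from xᵢ = zᵢ/(1+ψ(Kᵢ−1)), yᵢ = Kᵢxᵢ:
  A: x = 0.0587, y = 0.1838
  B: x = 0.2138, y = 0.4597
  C: x = 0.7274, y = 0.3564

ψ = 0.6713, x_C = 0.7274, y_C = 0.3564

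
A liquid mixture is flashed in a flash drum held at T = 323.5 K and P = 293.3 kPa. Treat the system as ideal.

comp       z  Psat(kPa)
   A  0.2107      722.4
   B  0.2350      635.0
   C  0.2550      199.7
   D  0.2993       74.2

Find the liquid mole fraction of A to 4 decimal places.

x_A = 0.1386

Raoult's law: Kᵢ = Pᵢˢᵃᵗ/P = Pᵢˢᵃᵗ/293.3.
  K_A = 722.4/293.3 = 2.463007, K_B = 635.0/293.3 = 2.165019, K_C = 199.7/293.3 = 0.680873, K_D = 74.2/293.3 = 0.252983
Rachford–Rice: g(β) = Σ zᵢ(Kᵢ−1)/(1+β(Kᵢ−1)) = 0.
Feasibility: ΣzᵢKᵢ = 1.2771, Σzᵢ/Kᵢ = 1.7517 — both > 1, two phases present.
Newton–Raphson from β = 0.4:
  β = 0.4000: g = -0.03093, g' = -0.7017 → β = 0.3559
  β = 0.3559: g = -0.00012, g' = -0.6974 → β = 0.3557
Converged at β = 0.3557.
Compositions from xᵢ = zᵢ/(1+β(Kᵢ−1)), yᵢ = Kᵢxᵢ:
  A: x = 0.1386, y = 0.3413
  B: x = 0.1661, y = 0.3597
  C: x = 0.2877, y = 0.1959
  D: x = 0.4076, y = 0.1031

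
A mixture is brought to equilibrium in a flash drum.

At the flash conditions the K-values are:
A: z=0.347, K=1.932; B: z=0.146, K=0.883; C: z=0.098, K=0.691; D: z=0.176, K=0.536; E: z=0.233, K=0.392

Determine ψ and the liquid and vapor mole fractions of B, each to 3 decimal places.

ψ = 0.127, x_B = 0.148, y_B = 0.131

Rachford–Rice: g(ψ) = Σ zᵢ(Kᵢ−1)/(1+ψ(Kᵢ−1)) = 0.
Feasibility: ΣzᵢKᵢ = 1.053, Σzᵢ/Kᵢ = 1.410 — both > 1, two phases present.
Newton–Raphson from ψ = 0.45:
  ψ = 0.450: g = -0.1236, g' = -0.388 → ψ = 0.132
  ψ = 0.132: g = -0.0018, g' = -0.396 → ψ = 0.127
Converged at ψ = 0.127.
Compositions from xᵢ = zᵢ/(1+ψ(Kᵢ−1)), yᵢ = Kᵢxᵢ:
  A: x = 0.310, y = 0.599
  B: x = 0.148, y = 0.131
  C: x = 0.102, y = 0.070
  D: x = 0.187, y = 0.100
  E: x = 0.253, y = 0.099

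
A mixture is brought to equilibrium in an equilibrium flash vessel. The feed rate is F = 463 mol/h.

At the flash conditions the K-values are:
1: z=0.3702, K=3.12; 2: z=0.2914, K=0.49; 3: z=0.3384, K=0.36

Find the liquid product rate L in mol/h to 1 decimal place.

L = 305.8 mol/h

Material balance + equilibrium reduce to Σ zᵢ(Kᵢ−1)/(1+V/F(Kᵢ−1)) = 0.
Feasibility: ΣzᵢKᵢ = 1.4196, Σzᵢ/Kᵢ = 1.6533 — both > 1, two phases present.
Newton iteration, V/F⁰ = 0.31:
  V/F = 0.3100: g = 0.02688, g' = -0.9285 → V/F = 0.3390
  V/F = 0.3390: g = 0.00042, g' = -0.9002 → V/F = 0.3394
Converged at V/F = 0.3394.
Then V = V/F·F = 0.3394·463 = 157.2 mol/h and L = F − V = 305.8 mol/h.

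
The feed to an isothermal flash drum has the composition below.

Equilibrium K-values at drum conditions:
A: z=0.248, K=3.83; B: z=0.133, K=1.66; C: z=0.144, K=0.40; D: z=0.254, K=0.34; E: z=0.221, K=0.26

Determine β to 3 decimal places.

β = 0.235

Newton–Raphson from β = 0.5:
  β = 0.500: g = -0.2766, g' = -1.030 → β = 0.232
  β = 0.232: g = 0.0045, g' = -1.169 → β = 0.235
Converged at β = 0.235.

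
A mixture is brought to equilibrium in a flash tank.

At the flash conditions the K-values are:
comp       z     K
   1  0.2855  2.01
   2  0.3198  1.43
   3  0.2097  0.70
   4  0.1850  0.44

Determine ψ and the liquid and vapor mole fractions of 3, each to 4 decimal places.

ψ = 0.7747, x_3 = 0.2732, y_3 = 0.1912

Let ψ = V/F and solve Σ zᵢ(Kᵢ−1)/(1+ψ(Kᵢ−1)) = 0.
g(0) = ΣzᵢKᵢ − 1 = 0.2594 and g(1) = 1 − Σzᵢ/Kᵢ = -0.0857, so a root lies in (0, 1).
Newton–Raphson from ψ = 0.5:
  ψ = 0.5000: g = 0.08688, g' = -0.3067 → ψ = 0.7833
  ψ = 0.7833: g = -0.00293, g' = -0.3402 → ψ = 0.7747
Converged at ψ = 0.7747.
Compositions from xᵢ = zᵢ/(1+ψ(Kᵢ−1)), yᵢ = Kᵢxᵢ:
  1: x = 0.1602, y = 0.3220
  2: x = 0.2399, y = 0.3430
  3: x = 0.2732, y = 0.1912
  4: x = 0.3267, y = 0.1438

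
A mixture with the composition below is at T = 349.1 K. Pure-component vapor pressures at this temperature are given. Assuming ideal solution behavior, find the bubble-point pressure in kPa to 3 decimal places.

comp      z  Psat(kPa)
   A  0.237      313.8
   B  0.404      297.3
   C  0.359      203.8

At the bubble point ψ → 0, so ΣzᵢKᵢ = 1 with Kᵢ = Pᵢˢᵃᵗ/P ⇒ P = ΣzᵢPᵢˢᵃᵗ.
P = 0.237·313.8 + 0.404·297.3 + 0.359·203.8 = 267.644 kPa

Pbub = 267.644 kPa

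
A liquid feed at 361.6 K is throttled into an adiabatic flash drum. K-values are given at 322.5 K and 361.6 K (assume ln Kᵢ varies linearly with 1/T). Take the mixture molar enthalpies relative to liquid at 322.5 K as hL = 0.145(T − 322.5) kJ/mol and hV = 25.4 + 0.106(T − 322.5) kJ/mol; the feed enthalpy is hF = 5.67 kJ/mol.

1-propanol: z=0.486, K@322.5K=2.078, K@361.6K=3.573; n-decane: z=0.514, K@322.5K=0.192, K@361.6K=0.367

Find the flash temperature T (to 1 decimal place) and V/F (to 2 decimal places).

T = 327.2 K, V/F = 0.20

Adiabatic flash: solve Rachford–Rice at each trial T, then check hF = ψ·hV(T) + (1−ψ)·hL(T).
  T = 322.5 K: K = (2.078, 0.192), RR gives ψ = 0.125, H_out = 3.167 kJ/mol
  T = 361.6 K: K = (3.573, 0.367), RR gives ψ = 0.568, H_out = 19.231 kJ/mol
  T = 342.1 K: K = (2.769, 0.271), RR gives ψ = 0.376, H_out = 12.101 kJ/mol
  T = 332.3 K: K = (2.409, 0.229), RR gives ψ = 0.266, H_out = 8.067 kJ/mol
  T = 327.4 K: K = (2.240, 0.210), RR gives ψ = 0.201, H_out = 5.769 kJ/mol
  T = 324.9 K: K = (2.156, 0.201), RR gives ψ = 0.164, H_out = 4.486 kJ/mol
  T = 326.1 K: K = (2.196, 0.205), RR gives ψ = 0.182, H_out = 5.113 kJ/mol
Linear interpolation between T = 326.1 (H_out = 5.113) and T = 327.4 (H_out = 5.769) on hF = 5.67 gives T ≈ 327.2 K, at which ψ = 0.20.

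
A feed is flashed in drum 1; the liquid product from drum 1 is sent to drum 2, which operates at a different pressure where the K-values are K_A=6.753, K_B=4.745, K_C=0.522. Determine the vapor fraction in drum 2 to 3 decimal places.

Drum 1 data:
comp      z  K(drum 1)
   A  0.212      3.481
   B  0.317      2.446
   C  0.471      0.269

V/F (drum 2) = 0.439

Drum 1:
Rachford–Rice: g(ψ₁) = Σ zᵢ(Kᵢ−1)/(1+ψ₁(Kᵢ−1)) = 0.
g(0) = ΣzᵢKᵢ − 1 = 0.640 and g(1) = 1 − Σzᵢ/Kᵢ = -0.941, so a root lies in (0, 1).
Newton iteration, ψ₁⁰ = 0.5:
  ψ₁ = 0.500: g = -0.0418, g' = -1.108 → ψ₁ = 0.462
Converged at ψ₁ = 0.462.
Drum-1 compositions:
  A: x = 0.099, y = 0.344
  B: x = 0.190, y = 0.465
  C: x = 0.711, y = 0.191
Drum-2 feed = drum-1 liquid: z₂ = (0.0988, 0.1900, 0.7112).
Drum 2:
Let ψ₂ = V/F and solve Σ zᵢ(Kᵢ−1)/(1+ψ₂(Kᵢ−1)) = 0.
Check two-phase: ΣzᵢKᵢ = 1.940 > 1 and Σzᵢ/Kᵢ = 1.417 > 1, so g(0) = 0.940 > 0 and g(1) = -0.417 < 0.
Newton iteration, ψ₂⁰ = 0.5:
  ψ₂ = 0.500: g = -0.0523, g' = -0.821 → ψ₂ = 0.436
  ψ₂ = 0.436: g = 0.0026, g' = -0.909 → ψ₂ = 0.439
Converged at ψ₂ = 0.439.
  A: x = 0.028, y = 0.189
  B: x = 0.072, y = 0.341
  C: x = 0.900, y = 0.470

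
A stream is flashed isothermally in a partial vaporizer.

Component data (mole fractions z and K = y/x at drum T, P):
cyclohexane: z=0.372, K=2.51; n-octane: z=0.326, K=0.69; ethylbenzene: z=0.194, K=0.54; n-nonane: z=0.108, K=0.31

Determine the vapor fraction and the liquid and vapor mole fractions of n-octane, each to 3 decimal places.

ψ = 0.443, x_n-octane = 0.378, y_n-octane = 0.261

Rachford–Rice: g(ψ) = Σ zᵢ(Kᵢ−1)/(1+ψ(Kᵢ−1)) = 0.
Feasibility: ΣzᵢKᵢ = 1.297, Σzᵢ/Kᵢ = 1.328 — both > 1, two phases present.
Newton iteration, ψ⁰ = 0.57:
  ψ = 0.570: g = -0.0646, g' = -0.506 → ψ = 0.442
  ψ = 0.442: g = 0.0004, g' = -0.518 → ψ = 0.443
Converged at ψ = 0.443.
Compositions from xᵢ = zᵢ/(1+ψ(Kᵢ−1)), yᵢ = Kᵢxᵢ:
  cyclohexane: x = 0.223, y = 0.559
  n-octane: x = 0.378, y = 0.261
  ethylbenzene: x = 0.244, y = 0.132
  n-nonane: x = 0.156, y = 0.048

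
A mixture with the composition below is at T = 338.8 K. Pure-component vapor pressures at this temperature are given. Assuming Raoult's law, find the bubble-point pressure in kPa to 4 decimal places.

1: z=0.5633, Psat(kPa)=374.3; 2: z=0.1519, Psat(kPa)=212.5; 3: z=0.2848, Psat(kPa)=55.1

At the bubble point ψ → 0, so ΣzᵢKᵢ = 1 with Kᵢ = Pᵢˢᵃᵗ/P ⇒ P = ΣzᵢPᵢˢᵃᵗ.
P = 0.5633·374.3 + 0.1519·212.5 + 0.2848·55.1 = 258.8144 kPa

Pbub = 258.8144 kPa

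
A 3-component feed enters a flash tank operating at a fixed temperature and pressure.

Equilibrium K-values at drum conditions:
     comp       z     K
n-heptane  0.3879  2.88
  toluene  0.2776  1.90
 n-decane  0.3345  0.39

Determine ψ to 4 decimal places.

ψ = 0.8481

Let ψ = V/F and solve Σ zᵢ(Kᵢ−1)/(1+ψ(Kᵢ−1)) = 0.
Check two-phase: ΣzᵢKᵢ = 1.7750 > 1 and Σzᵢ/Kᵢ = 1.1385 > 1, so g(0) = 0.7750 > 0 and g(1) = -0.1385 < 0.
Newton–Raphson from ψ = 0.63:
  ψ = 0.6300: g = 0.16188, g' = -0.7072 → ψ = 0.8589
  ψ = 0.8589: g = -0.00878, g' = -0.8212 → ψ = 0.8482
  ψ = 0.8482: g = -0.00006, g' = -0.8104 → ψ = 0.8481
Converged at ψ = 0.8481.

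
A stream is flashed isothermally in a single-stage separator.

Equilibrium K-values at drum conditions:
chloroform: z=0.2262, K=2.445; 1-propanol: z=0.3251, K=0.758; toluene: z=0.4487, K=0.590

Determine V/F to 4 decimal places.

V/F = 0.1291

Rachford–Rice: g(V/F) = Σ zᵢ(Kᵢ−1)/(1+V/F(Kᵢ−1)) = 0.
Check two-phase: ΣzᵢKᵢ = 1.0642 > 1 and Σzᵢ/Kᵢ = 1.2819 > 1, so g(0) = 0.0642 > 0 and g(1) = -0.2819 < 0.
Newton–Raphson from V/F = 0.44:
  V/F = 0.4400: g = -0.11269, g' = -0.3126 → V/F = 0.0795
  V/F = 0.0795: g = 0.02277, g' = -0.4803 → V/F = 0.1270
  V/F = 0.1270: g = 0.00095, g' = -0.4414 → V/F = 0.1291
Converged at V/F = 0.1291.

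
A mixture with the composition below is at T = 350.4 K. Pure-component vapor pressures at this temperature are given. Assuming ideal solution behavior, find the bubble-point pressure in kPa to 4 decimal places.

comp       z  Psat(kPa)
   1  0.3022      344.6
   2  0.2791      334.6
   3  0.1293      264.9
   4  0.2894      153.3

At the bubble point ψ → 0, so ΣzᵢKᵢ = 1 with Kᵢ = Pᵢˢᵃᵗ/P ⇒ P = ΣzᵢPᵢˢᵃᵗ.
P = 0.3022·344.6 + 0.2791·334.6 + 0.1293·264.9 + 0.2894·153.3 = 276.1416 kPa

Pbub = 276.1416 kPa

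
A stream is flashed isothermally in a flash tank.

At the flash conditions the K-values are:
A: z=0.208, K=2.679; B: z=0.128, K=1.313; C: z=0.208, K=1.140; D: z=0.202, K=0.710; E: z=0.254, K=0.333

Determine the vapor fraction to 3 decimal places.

Let ψ = V/F and solve Σ zᵢ(Kᵢ−1)/(1+ψ(Kᵢ−1)) = 0.
Check two-phase: ΣzᵢKᵢ = 1.190 > 1 and Σzᵢ/Kᵢ = 1.405 > 1, so g(0) = 0.190 > 0 and g(1) = -0.405 < 0.
Newton iteration, ψ⁰ = 0.62:
  ψ = 0.620: g = -0.1288, g' = -0.507 → ψ = 0.366
  ψ = 0.366: g = -0.0096, g' = -0.458 → ψ = 0.345
Converged at ψ = 0.345.

ψ = 0.345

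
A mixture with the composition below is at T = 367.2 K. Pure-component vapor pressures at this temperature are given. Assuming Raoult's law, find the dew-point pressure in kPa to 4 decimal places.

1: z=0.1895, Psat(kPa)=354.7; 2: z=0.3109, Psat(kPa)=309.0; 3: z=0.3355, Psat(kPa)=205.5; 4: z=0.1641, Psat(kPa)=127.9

Pdew = 224.4145 kPa

At the dew point ψ → 1, so Σzᵢ/Kᵢ = 1 with Kᵢ = Pᵢˢᵃᵗ/P ⇒ 1/P = Σzᵢ/Pᵢˢᵃᵗ.
1/P = 0.1895/354.7 + 0.3109/309.0 + 0.3355/205.5 + 0.1641/127.9 = 0.0044560 ⇒ P = 224.4145 kPa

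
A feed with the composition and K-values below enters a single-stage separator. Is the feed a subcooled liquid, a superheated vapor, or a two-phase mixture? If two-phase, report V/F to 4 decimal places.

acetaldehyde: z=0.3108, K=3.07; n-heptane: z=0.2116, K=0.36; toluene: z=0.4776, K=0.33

two-phase, V/F = 0.1374

ΣzᵢKᵢ = 1.1879; Σzᵢ/Kᵢ = 2.1363.
Both exceed 1, so a two-phase solution exists.
Newton iteration, ψ⁰ = 0.36:
  ψ = 0.3600: g = -0.22903, g' = -0.9559 → ψ = 0.1204
  ψ = 0.1204: g = 0.02019, g' = -1.2088 → ψ = 0.1371
  ψ = 0.1371: g = 0.00031, g' = -1.1721 → ψ = 0.1374
Converged at ψ = 0.1374.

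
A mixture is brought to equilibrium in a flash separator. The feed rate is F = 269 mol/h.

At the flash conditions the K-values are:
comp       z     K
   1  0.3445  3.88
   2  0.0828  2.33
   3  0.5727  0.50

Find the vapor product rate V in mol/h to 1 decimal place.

V = 167.4 mol/h

Material balance + equilibrium reduce to Σ zᵢ(Kᵢ−1)/(1+ψ(Kᵢ−1)) = 0.
Feasibility: ΣzᵢKᵢ = 1.8159, Σzᵢ/Kᵢ = 1.2697 — both > 1, two phases present.
Newton–Raphson from ψ = 0.43:
  ψ = 0.4300: g = 0.14853, g' = -0.8619 → ψ = 0.6023
  ψ = 0.6023: g = 0.01420, g' = -0.7204 → ψ = 0.6220
  ψ = 0.6220: g = 0.00008, g' = -0.7122 → ψ = 0.6221
Converged at ψ = 0.6221.
Then V = ψ·F = 0.6221·269 = 167.4 mol/h and L = F − V = 101.6 mol/h.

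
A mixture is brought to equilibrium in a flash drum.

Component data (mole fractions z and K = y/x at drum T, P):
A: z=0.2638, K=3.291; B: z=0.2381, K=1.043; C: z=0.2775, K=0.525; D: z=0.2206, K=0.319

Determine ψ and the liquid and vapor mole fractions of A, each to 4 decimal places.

ψ = 0.3359, x_A = 0.1491, y_A = 0.4906

Iterate (Newton) starting at ψ = 0.5:
  ψ = 0.5000: g = -0.10895, g' = -0.6441 → ψ = 0.3309
  ψ = 0.3309: g = 0.00356, g' = -0.7070 → ψ = 0.3359
Converged at ψ = 0.3359.
Compositions from xᵢ = zᵢ/(1+ψ(Kᵢ−1)), yᵢ = Kᵢxᵢ:
  A: x = 0.1491, y = 0.4906
  B: x = 0.2347, y = 0.2448
  C: x = 0.3302, y = 0.1733
  D: x = 0.2860, y = 0.0912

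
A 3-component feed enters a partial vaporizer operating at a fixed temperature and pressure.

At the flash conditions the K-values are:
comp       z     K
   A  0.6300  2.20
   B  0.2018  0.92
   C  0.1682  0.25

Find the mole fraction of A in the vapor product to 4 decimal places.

Iterate (Newton) starting at ψ = 0.5:
  ψ = 0.5000: g = 0.25384, g' = -0.5980 → ψ = 0.9245
  ψ = 0.9245: g = -0.07045, g' = -1.2117 → ψ = 0.8664
  ψ = 0.8664: g = -0.00688, g' = -0.9909 → ψ = 0.8594
  ψ = 0.8594: g = -0.00007, g' = -0.9702 → ψ = 0.8593
Converged at ψ = 0.8593.
Compositions from xᵢ = zᵢ/(1+ψ(Kᵢ−1)), yᵢ = Kᵢxᵢ:
  A: x = 0.3102, y = 0.6824
  B: x = 0.2167, y = 0.1994
  C: x = 0.4731, y = 0.1183

y_A = 0.6824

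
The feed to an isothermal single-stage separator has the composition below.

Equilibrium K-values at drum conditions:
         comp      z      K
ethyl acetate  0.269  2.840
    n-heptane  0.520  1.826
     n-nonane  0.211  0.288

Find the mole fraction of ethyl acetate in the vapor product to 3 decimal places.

Material balance + equilibrium reduce to Σ zᵢ(Kᵢ−1)/(1+ψ(Kᵢ−1)) = 0.
Feasibility: ΣzᵢKᵢ = 1.774, Σzᵢ/Kᵢ = 1.112 — both > 1, two phases present.
Iterate (Newton) starting at ψ = 0.58:
  ψ = 0.580: g = 0.2739, g' = -0.686 → ψ = 0.979
  ψ = 0.979: g = -0.0824, g' = -1.392 → ψ = 0.920
  ψ = 0.920: g = -0.0080, g' = -1.140 → ψ = 0.913
Converged at ψ = 0.913.
Compositions from xᵢ = zᵢ/(1+ψ(Kᵢ−1)), yᵢ = Kᵢxᵢ:
  ethyl acetate: x = 0.100, y = 0.285
  n-heptane: x = 0.296, y = 0.541
  n-nonane: x = 0.603, y = 0.174

y_ethyl acetate = 0.285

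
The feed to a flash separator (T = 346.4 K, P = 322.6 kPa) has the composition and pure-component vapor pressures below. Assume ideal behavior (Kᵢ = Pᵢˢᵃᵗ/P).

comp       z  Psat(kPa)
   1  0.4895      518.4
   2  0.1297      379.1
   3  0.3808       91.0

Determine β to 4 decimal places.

β = 0.1201

Raoult's law: Kᵢ = Pᵢˢᵃᵗ/P = Pᵢˢᵃᵗ/322.6.
  K_1 = 518.4/322.6 = 1.606944, K_2 = 379.1/322.6 = 1.175139, K_3 = 91.0/322.6 = 0.282083
Rachford–Rice: g(β) = Σ zᵢ(Kᵢ−1)/(1+β(Kᵢ−1)) = 0.
Check two-phase: ΣzᵢKᵢ = 1.0464 > 1 and Σzᵢ/Kᵢ = 1.7649 > 1, so g(0) = 0.0464 > 0 and g(1) = -0.7649 < 0.
Iterate (Newton) starting at β = 0.5:
  β = 0.5000: g = -0.17765, g' = -0.5871 → β = 0.1974
  β = 0.1974: g = -0.03126, g' = -0.4140 → β = 0.1219
  β = 0.1219: g = -0.00073, g' = -0.3959 → β = 0.1201
Converged at β = 0.1201.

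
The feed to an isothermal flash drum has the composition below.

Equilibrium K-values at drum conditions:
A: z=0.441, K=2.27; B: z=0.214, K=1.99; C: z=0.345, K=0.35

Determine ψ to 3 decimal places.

ψ = 0.713

Rachford–Rice: g(ψ) = Σ zᵢ(Kᵢ−1)/(1+ψ(Kᵢ−1)) = 0.
g(0) = ΣzᵢKᵢ − 1 = 0.548 and g(1) = 1 − Σzᵢ/Kᵢ = -0.288, so a root lies in (0, 1).
Newton iteration, ψ⁰ = 0.5:
  ψ = 0.500: g = 0.1520, g' = -0.680 → ψ = 0.724
  ψ = 0.724: g = -0.0081, g' = -0.784 → ψ = 0.713
Converged at ψ = 0.713.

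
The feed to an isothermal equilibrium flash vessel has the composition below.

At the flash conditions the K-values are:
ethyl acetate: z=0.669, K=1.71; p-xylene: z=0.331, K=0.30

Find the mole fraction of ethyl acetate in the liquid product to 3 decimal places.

x_ethyl acetate = 0.496

Rachford–Rice: g(ψ) = Σ zᵢ(Kᵢ−1)/(1+ψ(Kᵢ−1)) = 0.
g(0) = ΣzᵢKᵢ − 1 = 0.243 and g(1) = 1 − Σzᵢ/Kᵢ = -0.495, so a root lies in (0, 1).
Binary case is linear: z₁(K₁−1)(1+ψ(K₂−1)) + z₂(K₂−1)(1+ψ(K₁−1)) = 0
⇒ ψ = [z₁(K₁−1)+z₂(K₂−1)] / [−(K₁−1)(K₂−1)] = 0.2433/0.4970 = 0.490
Compositions from xᵢ = zᵢ/(1+ψ(Kᵢ−1)), yᵢ = Kᵢxᵢ:
  ethyl acetate: x = 0.496, y = 0.849
  p-xylene: x = 0.504, y = 0.151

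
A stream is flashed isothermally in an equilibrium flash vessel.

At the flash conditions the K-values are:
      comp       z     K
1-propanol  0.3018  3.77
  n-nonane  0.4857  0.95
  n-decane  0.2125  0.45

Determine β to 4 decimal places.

β = 0.8601

Newton–Raphson from β = 0.41:
  β = 0.4100: g = 0.21574, g' = -0.6161 → β = 0.7602
  β = 0.7602: g = 0.04309, g' = -0.4312 → β = 0.8601
Converged at β = 0.8601.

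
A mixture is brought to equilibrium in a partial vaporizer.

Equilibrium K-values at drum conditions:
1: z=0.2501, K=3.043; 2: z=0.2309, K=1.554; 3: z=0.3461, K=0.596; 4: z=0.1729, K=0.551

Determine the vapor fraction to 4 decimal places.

Rachford–Rice: g(ψ) = Σ zᵢ(Kᵢ−1)/(1+ψ(Kᵢ−1)) = 0.
Check two-phase: ΣzᵢKᵢ = 1.4214 > 1 and Σzᵢ/Kᵢ = 1.1253 > 1, so g(0) = 0.4214 > 0 and g(1) = -0.1253 < 0.
Newton–Raphson from ψ = 0.42:
  ψ = 0.4200: g = 0.11469, g' = -0.4839 → ψ = 0.6570
  ψ = 0.6570: g = 0.01146, g' = -0.4032 → ψ = 0.6854
  ψ = 0.6854: g = 0.00006, g' = -0.3992 → ψ = 0.6856
Converged at ψ = 0.6856.

ψ = 0.6856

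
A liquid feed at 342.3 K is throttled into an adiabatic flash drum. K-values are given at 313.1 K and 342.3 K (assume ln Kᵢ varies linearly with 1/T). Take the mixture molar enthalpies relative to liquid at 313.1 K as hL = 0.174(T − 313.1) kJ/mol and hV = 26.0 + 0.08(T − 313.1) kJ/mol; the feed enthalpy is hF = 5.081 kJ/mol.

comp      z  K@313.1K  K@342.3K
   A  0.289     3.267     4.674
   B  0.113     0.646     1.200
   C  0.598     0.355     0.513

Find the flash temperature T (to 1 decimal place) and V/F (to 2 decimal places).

Adiabatic flash: solve Rachford–Rice at each trial T, then check hF = ψ·hV(T) + (1−ψ)·hL(T).
  T = 313.1 K: K = (3.267, 0.646, 0.355), RR gives ψ = 0.167, H_out = 4.353 kJ/mol
  T = 342.3 K: K = (4.674, 1.200, 0.513), RR gives ψ = 0.513, H_out = 17.022 kJ/mol
  T = 327.7 K: K = (3.939, 0.893, 0.430), RR gives ψ = 0.329, H_out = 10.642 kJ/mol
  T = 320.4 K: K = (3.595, 0.762, 0.392), RR gives ψ = 0.247, H_out = 7.532 kJ/mol
  T = 316.8 K: K = (3.431, 0.703, 0.373), RR gives ψ = 0.208, H_out = 5.979 kJ/mol
  T = 315.0 K: K = (3.351, 0.675, 0.364), RR gives ψ = 0.188, H_out = 5.193 kJ/mol
Linear interpolation between T = 313.1 (H_out = 4.353) and T = 315.0 (H_out = 5.193) on hF = 5.081 gives T ≈ 314.7 K, at which ψ = 0.19.

T = 314.7 K, V/F = 0.19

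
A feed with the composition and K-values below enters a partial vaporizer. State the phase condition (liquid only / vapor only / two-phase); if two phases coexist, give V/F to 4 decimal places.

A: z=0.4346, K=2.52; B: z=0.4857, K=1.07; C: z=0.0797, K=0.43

vapor only

ΣzᵢKᵢ = 1.6492; Σzᵢ/Kᵢ = 0.8117.
Since Σzᵢ/Kᵢ < 1 the mixture is above its dew point — single vapor phase.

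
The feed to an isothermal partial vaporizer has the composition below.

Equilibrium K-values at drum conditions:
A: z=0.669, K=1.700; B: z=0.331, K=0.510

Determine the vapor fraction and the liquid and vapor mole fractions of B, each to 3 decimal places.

ψ = 0.892, x_B = 0.588, y_B = 0.300

Newton iteration, ψ⁰ = 0.61:
  ψ = 0.610: g = 0.0968, g' = -0.323 → ψ = 0.910
  ψ = 0.910: g = -0.0067, g' = -0.381 → ψ = 0.893
  ψ = 0.893: g = -0.0001, g' = -0.375 → ψ = 0.892
Converged at ψ = 0.892.
Compositions from xᵢ = zᵢ/(1+ψ(Kᵢ−1)), yᵢ = Kᵢxᵢ:
  A: x = 0.412, y = 0.700
  B: x = 0.588, y = 0.300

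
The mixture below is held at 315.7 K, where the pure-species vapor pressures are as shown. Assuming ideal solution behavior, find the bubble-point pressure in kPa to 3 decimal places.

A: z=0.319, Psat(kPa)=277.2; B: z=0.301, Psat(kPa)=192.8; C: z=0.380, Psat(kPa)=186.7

Pbub = 217.406 kPa

At the bubble point ψ → 0, so ΣzᵢKᵢ = 1 with Kᵢ = Pᵢˢᵃᵗ/P ⇒ P = ΣzᵢPᵢˢᵃᵗ.
P = 0.319·277.2 + 0.301·192.8 + 0.380·186.7 = 217.406 kPa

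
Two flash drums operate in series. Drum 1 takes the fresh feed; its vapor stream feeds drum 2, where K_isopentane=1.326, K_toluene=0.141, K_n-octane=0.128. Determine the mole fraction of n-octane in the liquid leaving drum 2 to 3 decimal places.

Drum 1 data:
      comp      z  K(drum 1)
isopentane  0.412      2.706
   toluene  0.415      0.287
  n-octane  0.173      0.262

x_n-octane (drum 2) = 0.076

Drum 1:
Iterate (Newton) starting at ψ₁ = 0.5:
  ψ₁ = 0.500: g = -0.2828, g' = -1.095 → ψ₁ = 0.242
  ψ₁ = 0.242: g = -0.0153, g' = -1.049 → ψ₁ = 0.227
Converged at ψ₁ = 0.227.
Drum-1 compositions:
  isopentane: x = 0.297, y = 0.803
  toluene: x = 0.495, y = 0.142
  n-octane: x = 0.208, y = 0.054
Drum-2 feed = drum-1 vapor: z₂ = (0.8034, 0.1421, 0.0545).
Drum 2:
Rachford–Rice: g(ψ₂) = Σ zᵢ(Kᵢ−1)/(1+ψ₂(Kᵢ−1)) = 0.
Feasibility: ΣzᵢKᵢ = 1.092, Σzᵢ/Kᵢ = 2.039 — both > 1, two phases present.
Newton–Raphson from ψ₂ = 0.5:
  ψ₂ = 0.500: g = -0.0730, g' = -0.516 → ψ₂ = 0.358
  ψ₂ = 0.358: g = -0.0110, g' = -0.375 → ψ₂ = 0.329
  ψ₂ = 0.329: g = -0.0003, g' = -0.355 → ψ₂ = 0.328
Converged at ψ₂ = 0.328.
  isopentane: x = 0.726, y = 0.962
  toluene: x = 0.198, y = 0.028
  n-octane: x = 0.076, y = 0.010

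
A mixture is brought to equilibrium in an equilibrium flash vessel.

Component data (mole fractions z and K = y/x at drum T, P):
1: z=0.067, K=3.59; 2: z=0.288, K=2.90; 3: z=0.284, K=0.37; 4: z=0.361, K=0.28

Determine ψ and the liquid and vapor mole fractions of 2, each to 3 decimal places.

ψ = 0.202, x_2 = 0.208, y_2 = 0.603

Newton–Raphson from ψ = 0.68:
  ψ = 0.680: g = -0.5207, g' = -1.320 → ψ = 0.286
  ψ = 0.286: g = -0.0909, g' = -1.050 → ψ = 0.199
  ψ = 0.199: g = 0.0036, g' = -1.146 → ψ = 0.202
Converged at ψ = 0.202.
Compositions from xᵢ = zᵢ/(1+ψ(Kᵢ−1)), yᵢ = Kᵢxᵢ:
  1: x = 0.044, y = 0.158
  2: x = 0.208, y = 0.603
  3: x = 0.325, y = 0.120
  4: x = 0.422, y = 0.118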